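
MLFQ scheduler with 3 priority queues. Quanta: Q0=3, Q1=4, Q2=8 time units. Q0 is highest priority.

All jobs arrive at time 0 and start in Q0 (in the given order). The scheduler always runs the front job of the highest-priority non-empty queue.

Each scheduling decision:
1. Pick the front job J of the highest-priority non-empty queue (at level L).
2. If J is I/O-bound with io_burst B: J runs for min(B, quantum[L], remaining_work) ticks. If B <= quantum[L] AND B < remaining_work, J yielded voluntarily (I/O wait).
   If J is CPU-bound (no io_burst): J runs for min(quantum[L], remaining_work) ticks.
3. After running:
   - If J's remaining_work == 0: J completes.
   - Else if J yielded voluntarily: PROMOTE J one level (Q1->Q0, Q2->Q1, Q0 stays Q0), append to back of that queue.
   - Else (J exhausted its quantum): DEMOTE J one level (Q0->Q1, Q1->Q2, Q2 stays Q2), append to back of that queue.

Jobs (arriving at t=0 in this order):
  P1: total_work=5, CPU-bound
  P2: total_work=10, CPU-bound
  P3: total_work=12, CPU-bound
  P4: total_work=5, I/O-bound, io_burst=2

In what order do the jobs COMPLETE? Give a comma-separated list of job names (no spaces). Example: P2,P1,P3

t=0-3: P1@Q0 runs 3, rem=2, quantum used, demote→Q1. Q0=[P2,P3,P4] Q1=[P1] Q2=[]
t=3-6: P2@Q0 runs 3, rem=7, quantum used, demote→Q1. Q0=[P3,P4] Q1=[P1,P2] Q2=[]
t=6-9: P3@Q0 runs 3, rem=9, quantum used, demote→Q1. Q0=[P4] Q1=[P1,P2,P3] Q2=[]
t=9-11: P4@Q0 runs 2, rem=3, I/O yield, promote→Q0. Q0=[P4] Q1=[P1,P2,P3] Q2=[]
t=11-13: P4@Q0 runs 2, rem=1, I/O yield, promote→Q0. Q0=[P4] Q1=[P1,P2,P3] Q2=[]
t=13-14: P4@Q0 runs 1, rem=0, completes. Q0=[] Q1=[P1,P2,P3] Q2=[]
t=14-16: P1@Q1 runs 2, rem=0, completes. Q0=[] Q1=[P2,P3] Q2=[]
t=16-20: P2@Q1 runs 4, rem=3, quantum used, demote→Q2. Q0=[] Q1=[P3] Q2=[P2]
t=20-24: P3@Q1 runs 4, rem=5, quantum used, demote→Q2. Q0=[] Q1=[] Q2=[P2,P3]
t=24-27: P2@Q2 runs 3, rem=0, completes. Q0=[] Q1=[] Q2=[P3]
t=27-32: P3@Q2 runs 5, rem=0, completes. Q0=[] Q1=[] Q2=[]

Answer: P4,P1,P2,P3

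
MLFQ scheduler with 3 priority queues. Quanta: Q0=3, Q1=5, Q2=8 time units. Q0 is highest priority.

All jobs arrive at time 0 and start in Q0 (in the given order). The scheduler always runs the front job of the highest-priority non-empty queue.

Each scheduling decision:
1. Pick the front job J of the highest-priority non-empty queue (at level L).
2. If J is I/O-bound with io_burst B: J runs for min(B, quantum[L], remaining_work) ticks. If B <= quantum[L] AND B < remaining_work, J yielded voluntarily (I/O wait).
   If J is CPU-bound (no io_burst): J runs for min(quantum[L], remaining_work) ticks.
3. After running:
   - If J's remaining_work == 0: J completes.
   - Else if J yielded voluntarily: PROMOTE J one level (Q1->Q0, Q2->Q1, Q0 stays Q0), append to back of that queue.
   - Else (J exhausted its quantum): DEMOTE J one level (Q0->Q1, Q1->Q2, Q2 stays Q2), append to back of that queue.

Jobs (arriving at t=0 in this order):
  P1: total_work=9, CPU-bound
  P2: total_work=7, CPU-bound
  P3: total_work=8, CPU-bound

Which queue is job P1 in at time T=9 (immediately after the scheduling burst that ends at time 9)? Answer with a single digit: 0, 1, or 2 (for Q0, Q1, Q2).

Answer: 1

Derivation:
t=0-3: P1@Q0 runs 3, rem=6, quantum used, demote→Q1. Q0=[P2,P3] Q1=[P1] Q2=[]
t=3-6: P2@Q0 runs 3, rem=4, quantum used, demote→Q1. Q0=[P3] Q1=[P1,P2] Q2=[]
t=6-9: P3@Q0 runs 3, rem=5, quantum used, demote→Q1. Q0=[] Q1=[P1,P2,P3] Q2=[]
t=9-14: P1@Q1 runs 5, rem=1, quantum used, demote→Q2. Q0=[] Q1=[P2,P3] Q2=[P1]
t=14-18: P2@Q1 runs 4, rem=0, completes. Q0=[] Q1=[P3] Q2=[P1]
t=18-23: P3@Q1 runs 5, rem=0, completes. Q0=[] Q1=[] Q2=[P1]
t=23-24: P1@Q2 runs 1, rem=0, completes. Q0=[] Q1=[] Q2=[]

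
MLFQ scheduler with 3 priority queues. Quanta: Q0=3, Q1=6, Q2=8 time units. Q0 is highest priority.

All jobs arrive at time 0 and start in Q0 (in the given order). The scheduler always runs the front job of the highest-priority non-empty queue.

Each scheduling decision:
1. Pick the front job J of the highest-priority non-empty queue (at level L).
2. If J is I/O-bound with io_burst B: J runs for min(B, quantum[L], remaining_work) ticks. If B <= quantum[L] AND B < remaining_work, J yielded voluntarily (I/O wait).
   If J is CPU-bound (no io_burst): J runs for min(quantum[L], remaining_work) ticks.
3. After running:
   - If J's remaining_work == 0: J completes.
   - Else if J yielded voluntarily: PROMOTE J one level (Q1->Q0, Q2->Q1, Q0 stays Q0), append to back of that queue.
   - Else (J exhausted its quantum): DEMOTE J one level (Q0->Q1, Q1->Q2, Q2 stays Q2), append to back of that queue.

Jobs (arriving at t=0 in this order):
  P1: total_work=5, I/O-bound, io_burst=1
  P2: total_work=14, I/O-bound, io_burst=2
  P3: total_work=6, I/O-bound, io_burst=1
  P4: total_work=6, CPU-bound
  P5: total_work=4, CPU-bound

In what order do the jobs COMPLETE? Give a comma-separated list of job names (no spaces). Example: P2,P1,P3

Answer: P1,P3,P2,P4,P5

Derivation:
t=0-1: P1@Q0 runs 1, rem=4, I/O yield, promote→Q0. Q0=[P2,P3,P4,P5,P1] Q1=[] Q2=[]
t=1-3: P2@Q0 runs 2, rem=12, I/O yield, promote→Q0. Q0=[P3,P4,P5,P1,P2] Q1=[] Q2=[]
t=3-4: P3@Q0 runs 1, rem=5, I/O yield, promote→Q0. Q0=[P4,P5,P1,P2,P3] Q1=[] Q2=[]
t=4-7: P4@Q0 runs 3, rem=3, quantum used, demote→Q1. Q0=[P5,P1,P2,P3] Q1=[P4] Q2=[]
t=7-10: P5@Q0 runs 3, rem=1, quantum used, demote→Q1. Q0=[P1,P2,P3] Q1=[P4,P5] Q2=[]
t=10-11: P1@Q0 runs 1, rem=3, I/O yield, promote→Q0. Q0=[P2,P3,P1] Q1=[P4,P5] Q2=[]
t=11-13: P2@Q0 runs 2, rem=10, I/O yield, promote→Q0. Q0=[P3,P1,P2] Q1=[P4,P5] Q2=[]
t=13-14: P3@Q0 runs 1, rem=4, I/O yield, promote→Q0. Q0=[P1,P2,P3] Q1=[P4,P5] Q2=[]
t=14-15: P1@Q0 runs 1, rem=2, I/O yield, promote→Q0. Q0=[P2,P3,P1] Q1=[P4,P5] Q2=[]
t=15-17: P2@Q0 runs 2, rem=8, I/O yield, promote→Q0. Q0=[P3,P1,P2] Q1=[P4,P5] Q2=[]
t=17-18: P3@Q0 runs 1, rem=3, I/O yield, promote→Q0. Q0=[P1,P2,P3] Q1=[P4,P5] Q2=[]
t=18-19: P1@Q0 runs 1, rem=1, I/O yield, promote→Q0. Q0=[P2,P3,P1] Q1=[P4,P5] Q2=[]
t=19-21: P2@Q0 runs 2, rem=6, I/O yield, promote→Q0. Q0=[P3,P1,P2] Q1=[P4,P5] Q2=[]
t=21-22: P3@Q0 runs 1, rem=2, I/O yield, promote→Q0. Q0=[P1,P2,P3] Q1=[P4,P5] Q2=[]
t=22-23: P1@Q0 runs 1, rem=0, completes. Q0=[P2,P3] Q1=[P4,P5] Q2=[]
t=23-25: P2@Q0 runs 2, rem=4, I/O yield, promote→Q0. Q0=[P3,P2] Q1=[P4,P5] Q2=[]
t=25-26: P3@Q0 runs 1, rem=1, I/O yield, promote→Q0. Q0=[P2,P3] Q1=[P4,P5] Q2=[]
t=26-28: P2@Q0 runs 2, rem=2, I/O yield, promote→Q0. Q0=[P3,P2] Q1=[P4,P5] Q2=[]
t=28-29: P3@Q0 runs 1, rem=0, completes. Q0=[P2] Q1=[P4,P5] Q2=[]
t=29-31: P2@Q0 runs 2, rem=0, completes. Q0=[] Q1=[P4,P5] Q2=[]
t=31-34: P4@Q1 runs 3, rem=0, completes. Q0=[] Q1=[P5] Q2=[]
t=34-35: P5@Q1 runs 1, rem=0, completes. Q0=[] Q1=[] Q2=[]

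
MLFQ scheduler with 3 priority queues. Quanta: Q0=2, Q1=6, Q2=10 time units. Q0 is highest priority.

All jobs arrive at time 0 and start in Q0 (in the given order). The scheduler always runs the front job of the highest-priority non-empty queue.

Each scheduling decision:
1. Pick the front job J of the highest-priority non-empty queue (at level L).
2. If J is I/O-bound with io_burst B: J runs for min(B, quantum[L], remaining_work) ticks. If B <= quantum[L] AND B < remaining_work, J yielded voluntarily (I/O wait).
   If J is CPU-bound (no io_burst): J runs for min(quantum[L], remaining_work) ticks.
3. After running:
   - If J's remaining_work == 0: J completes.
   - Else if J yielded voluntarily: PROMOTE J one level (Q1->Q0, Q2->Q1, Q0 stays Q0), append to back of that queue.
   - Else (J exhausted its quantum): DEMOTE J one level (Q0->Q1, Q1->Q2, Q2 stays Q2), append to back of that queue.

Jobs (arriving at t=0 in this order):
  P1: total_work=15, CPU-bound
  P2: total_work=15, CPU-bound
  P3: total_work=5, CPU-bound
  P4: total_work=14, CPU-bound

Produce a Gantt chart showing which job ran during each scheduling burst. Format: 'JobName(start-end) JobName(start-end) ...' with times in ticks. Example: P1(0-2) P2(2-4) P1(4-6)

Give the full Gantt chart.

t=0-2: P1@Q0 runs 2, rem=13, quantum used, demote→Q1. Q0=[P2,P3,P4] Q1=[P1] Q2=[]
t=2-4: P2@Q0 runs 2, rem=13, quantum used, demote→Q1. Q0=[P3,P4] Q1=[P1,P2] Q2=[]
t=4-6: P3@Q0 runs 2, rem=3, quantum used, demote→Q1. Q0=[P4] Q1=[P1,P2,P3] Q2=[]
t=6-8: P4@Q0 runs 2, rem=12, quantum used, demote→Q1. Q0=[] Q1=[P1,P2,P3,P4] Q2=[]
t=8-14: P1@Q1 runs 6, rem=7, quantum used, demote→Q2. Q0=[] Q1=[P2,P3,P4] Q2=[P1]
t=14-20: P2@Q1 runs 6, rem=7, quantum used, demote→Q2. Q0=[] Q1=[P3,P4] Q2=[P1,P2]
t=20-23: P3@Q1 runs 3, rem=0, completes. Q0=[] Q1=[P4] Q2=[P1,P2]
t=23-29: P4@Q1 runs 6, rem=6, quantum used, demote→Q2. Q0=[] Q1=[] Q2=[P1,P2,P4]
t=29-36: P1@Q2 runs 7, rem=0, completes. Q0=[] Q1=[] Q2=[P2,P4]
t=36-43: P2@Q2 runs 7, rem=0, completes. Q0=[] Q1=[] Q2=[P4]
t=43-49: P4@Q2 runs 6, rem=0, completes. Q0=[] Q1=[] Q2=[]

Answer: P1(0-2) P2(2-4) P3(4-6) P4(6-8) P1(8-14) P2(14-20) P3(20-23) P4(23-29) P1(29-36) P2(36-43) P4(43-49)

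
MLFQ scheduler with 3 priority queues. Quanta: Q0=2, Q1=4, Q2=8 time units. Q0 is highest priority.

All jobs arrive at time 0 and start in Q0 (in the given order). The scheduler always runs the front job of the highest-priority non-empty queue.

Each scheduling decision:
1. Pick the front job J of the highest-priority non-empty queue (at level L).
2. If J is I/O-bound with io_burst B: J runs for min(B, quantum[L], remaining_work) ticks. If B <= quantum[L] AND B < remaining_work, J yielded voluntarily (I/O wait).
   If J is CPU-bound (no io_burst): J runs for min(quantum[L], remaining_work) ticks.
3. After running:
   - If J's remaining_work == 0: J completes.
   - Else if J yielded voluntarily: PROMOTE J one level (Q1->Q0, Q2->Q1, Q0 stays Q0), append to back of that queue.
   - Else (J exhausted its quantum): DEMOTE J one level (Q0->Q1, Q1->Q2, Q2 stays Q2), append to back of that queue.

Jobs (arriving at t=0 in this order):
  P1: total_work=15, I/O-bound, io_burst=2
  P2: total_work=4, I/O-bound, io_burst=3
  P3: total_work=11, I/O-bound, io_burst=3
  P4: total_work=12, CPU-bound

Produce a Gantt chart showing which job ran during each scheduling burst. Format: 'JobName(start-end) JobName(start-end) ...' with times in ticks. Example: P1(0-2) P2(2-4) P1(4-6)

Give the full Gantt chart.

Answer: P1(0-2) P2(2-4) P3(4-6) P4(6-8) P1(8-10) P1(10-12) P1(12-14) P1(14-16) P1(16-18) P1(18-20) P1(20-21) P2(21-23) P3(23-26) P3(26-28) P4(28-32) P3(32-35) P3(35-36) P4(36-42)

Derivation:
t=0-2: P1@Q0 runs 2, rem=13, I/O yield, promote→Q0. Q0=[P2,P3,P4,P1] Q1=[] Q2=[]
t=2-4: P2@Q0 runs 2, rem=2, quantum used, demote→Q1. Q0=[P3,P4,P1] Q1=[P2] Q2=[]
t=4-6: P3@Q0 runs 2, rem=9, quantum used, demote→Q1. Q0=[P4,P1] Q1=[P2,P3] Q2=[]
t=6-8: P4@Q0 runs 2, rem=10, quantum used, demote→Q1. Q0=[P1] Q1=[P2,P3,P4] Q2=[]
t=8-10: P1@Q0 runs 2, rem=11, I/O yield, promote→Q0. Q0=[P1] Q1=[P2,P3,P4] Q2=[]
t=10-12: P1@Q0 runs 2, rem=9, I/O yield, promote→Q0. Q0=[P1] Q1=[P2,P3,P4] Q2=[]
t=12-14: P1@Q0 runs 2, rem=7, I/O yield, promote→Q0. Q0=[P1] Q1=[P2,P3,P4] Q2=[]
t=14-16: P1@Q0 runs 2, rem=5, I/O yield, promote→Q0. Q0=[P1] Q1=[P2,P3,P4] Q2=[]
t=16-18: P1@Q0 runs 2, rem=3, I/O yield, promote→Q0. Q0=[P1] Q1=[P2,P3,P4] Q2=[]
t=18-20: P1@Q0 runs 2, rem=1, I/O yield, promote→Q0. Q0=[P1] Q1=[P2,P3,P4] Q2=[]
t=20-21: P1@Q0 runs 1, rem=0, completes. Q0=[] Q1=[P2,P3,P4] Q2=[]
t=21-23: P2@Q1 runs 2, rem=0, completes. Q0=[] Q1=[P3,P4] Q2=[]
t=23-26: P3@Q1 runs 3, rem=6, I/O yield, promote→Q0. Q0=[P3] Q1=[P4] Q2=[]
t=26-28: P3@Q0 runs 2, rem=4, quantum used, demote→Q1. Q0=[] Q1=[P4,P3] Q2=[]
t=28-32: P4@Q1 runs 4, rem=6, quantum used, demote→Q2. Q0=[] Q1=[P3] Q2=[P4]
t=32-35: P3@Q1 runs 3, rem=1, I/O yield, promote→Q0. Q0=[P3] Q1=[] Q2=[P4]
t=35-36: P3@Q0 runs 1, rem=0, completes. Q0=[] Q1=[] Q2=[P4]
t=36-42: P4@Q2 runs 6, rem=0, completes. Q0=[] Q1=[] Q2=[]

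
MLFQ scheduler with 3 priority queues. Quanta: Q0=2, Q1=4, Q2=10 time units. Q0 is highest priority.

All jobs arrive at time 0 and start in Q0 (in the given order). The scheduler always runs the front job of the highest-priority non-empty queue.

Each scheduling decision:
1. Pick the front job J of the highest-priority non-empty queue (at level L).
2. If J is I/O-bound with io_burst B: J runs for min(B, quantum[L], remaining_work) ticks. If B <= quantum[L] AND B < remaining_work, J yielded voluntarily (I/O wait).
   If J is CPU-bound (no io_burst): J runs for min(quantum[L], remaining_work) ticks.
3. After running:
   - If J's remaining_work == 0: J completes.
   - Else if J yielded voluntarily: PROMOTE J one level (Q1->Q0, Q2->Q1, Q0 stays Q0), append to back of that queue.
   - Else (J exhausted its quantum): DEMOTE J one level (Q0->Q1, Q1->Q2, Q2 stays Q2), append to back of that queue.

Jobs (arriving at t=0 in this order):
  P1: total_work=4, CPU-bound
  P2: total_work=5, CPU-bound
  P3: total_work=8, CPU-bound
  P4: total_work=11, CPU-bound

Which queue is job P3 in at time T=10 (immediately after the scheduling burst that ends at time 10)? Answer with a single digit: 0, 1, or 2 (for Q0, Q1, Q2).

Answer: 1

Derivation:
t=0-2: P1@Q0 runs 2, rem=2, quantum used, demote→Q1. Q0=[P2,P3,P4] Q1=[P1] Q2=[]
t=2-4: P2@Q0 runs 2, rem=3, quantum used, demote→Q1. Q0=[P3,P4] Q1=[P1,P2] Q2=[]
t=4-6: P3@Q0 runs 2, rem=6, quantum used, demote→Q1. Q0=[P4] Q1=[P1,P2,P3] Q2=[]
t=6-8: P4@Q0 runs 2, rem=9, quantum used, demote→Q1. Q0=[] Q1=[P1,P2,P3,P4] Q2=[]
t=8-10: P1@Q1 runs 2, rem=0, completes. Q0=[] Q1=[P2,P3,P4] Q2=[]
t=10-13: P2@Q1 runs 3, rem=0, completes. Q0=[] Q1=[P3,P4] Q2=[]
t=13-17: P3@Q1 runs 4, rem=2, quantum used, demote→Q2. Q0=[] Q1=[P4] Q2=[P3]
t=17-21: P4@Q1 runs 4, rem=5, quantum used, demote→Q2. Q0=[] Q1=[] Q2=[P3,P4]
t=21-23: P3@Q2 runs 2, rem=0, completes. Q0=[] Q1=[] Q2=[P4]
t=23-28: P4@Q2 runs 5, rem=0, completes. Q0=[] Q1=[] Q2=[]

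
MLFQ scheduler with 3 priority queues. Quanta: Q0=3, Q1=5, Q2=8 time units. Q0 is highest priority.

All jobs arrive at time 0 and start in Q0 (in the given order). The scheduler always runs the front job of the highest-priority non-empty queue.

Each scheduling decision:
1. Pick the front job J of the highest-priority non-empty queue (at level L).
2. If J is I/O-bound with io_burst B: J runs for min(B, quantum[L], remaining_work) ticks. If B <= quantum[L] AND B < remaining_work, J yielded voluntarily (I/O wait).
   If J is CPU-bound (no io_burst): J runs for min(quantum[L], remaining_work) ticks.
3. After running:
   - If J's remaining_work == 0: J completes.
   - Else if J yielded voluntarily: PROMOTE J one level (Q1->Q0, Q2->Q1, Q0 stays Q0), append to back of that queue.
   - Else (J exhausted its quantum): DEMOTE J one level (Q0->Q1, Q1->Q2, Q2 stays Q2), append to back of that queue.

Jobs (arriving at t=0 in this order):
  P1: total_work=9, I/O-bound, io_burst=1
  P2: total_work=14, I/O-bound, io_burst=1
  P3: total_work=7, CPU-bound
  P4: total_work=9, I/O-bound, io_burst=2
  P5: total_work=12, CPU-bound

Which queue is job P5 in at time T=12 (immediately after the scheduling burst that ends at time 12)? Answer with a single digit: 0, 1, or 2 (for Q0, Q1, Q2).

t=0-1: P1@Q0 runs 1, rem=8, I/O yield, promote→Q0. Q0=[P2,P3,P4,P5,P1] Q1=[] Q2=[]
t=1-2: P2@Q0 runs 1, rem=13, I/O yield, promote→Q0. Q0=[P3,P4,P5,P1,P2] Q1=[] Q2=[]
t=2-5: P3@Q0 runs 3, rem=4, quantum used, demote→Q1. Q0=[P4,P5,P1,P2] Q1=[P3] Q2=[]
t=5-7: P4@Q0 runs 2, rem=7, I/O yield, promote→Q0. Q0=[P5,P1,P2,P4] Q1=[P3] Q2=[]
t=7-10: P5@Q0 runs 3, rem=9, quantum used, demote→Q1. Q0=[P1,P2,P4] Q1=[P3,P5] Q2=[]
t=10-11: P1@Q0 runs 1, rem=7, I/O yield, promote→Q0. Q0=[P2,P4,P1] Q1=[P3,P5] Q2=[]
t=11-12: P2@Q0 runs 1, rem=12, I/O yield, promote→Q0. Q0=[P4,P1,P2] Q1=[P3,P5] Q2=[]
t=12-14: P4@Q0 runs 2, rem=5, I/O yield, promote→Q0. Q0=[P1,P2,P4] Q1=[P3,P5] Q2=[]
t=14-15: P1@Q0 runs 1, rem=6, I/O yield, promote→Q0. Q0=[P2,P4,P1] Q1=[P3,P5] Q2=[]
t=15-16: P2@Q0 runs 1, rem=11, I/O yield, promote→Q0. Q0=[P4,P1,P2] Q1=[P3,P5] Q2=[]
t=16-18: P4@Q0 runs 2, rem=3, I/O yield, promote→Q0. Q0=[P1,P2,P4] Q1=[P3,P5] Q2=[]
t=18-19: P1@Q0 runs 1, rem=5, I/O yield, promote→Q0. Q0=[P2,P4,P1] Q1=[P3,P5] Q2=[]
t=19-20: P2@Q0 runs 1, rem=10, I/O yield, promote→Q0. Q0=[P4,P1,P2] Q1=[P3,P5] Q2=[]
t=20-22: P4@Q0 runs 2, rem=1, I/O yield, promote→Q0. Q0=[P1,P2,P4] Q1=[P3,P5] Q2=[]
t=22-23: P1@Q0 runs 1, rem=4, I/O yield, promote→Q0. Q0=[P2,P4,P1] Q1=[P3,P5] Q2=[]
t=23-24: P2@Q0 runs 1, rem=9, I/O yield, promote→Q0. Q0=[P4,P1,P2] Q1=[P3,P5] Q2=[]
t=24-25: P4@Q0 runs 1, rem=0, completes. Q0=[P1,P2] Q1=[P3,P5] Q2=[]
t=25-26: P1@Q0 runs 1, rem=3, I/O yield, promote→Q0. Q0=[P2,P1] Q1=[P3,P5] Q2=[]
t=26-27: P2@Q0 runs 1, rem=8, I/O yield, promote→Q0. Q0=[P1,P2] Q1=[P3,P5] Q2=[]
t=27-28: P1@Q0 runs 1, rem=2, I/O yield, promote→Q0. Q0=[P2,P1] Q1=[P3,P5] Q2=[]
t=28-29: P2@Q0 runs 1, rem=7, I/O yield, promote→Q0. Q0=[P1,P2] Q1=[P3,P5] Q2=[]
t=29-30: P1@Q0 runs 1, rem=1, I/O yield, promote→Q0. Q0=[P2,P1] Q1=[P3,P5] Q2=[]
t=30-31: P2@Q0 runs 1, rem=6, I/O yield, promote→Q0. Q0=[P1,P2] Q1=[P3,P5] Q2=[]
t=31-32: P1@Q0 runs 1, rem=0, completes. Q0=[P2] Q1=[P3,P5] Q2=[]
t=32-33: P2@Q0 runs 1, rem=5, I/O yield, promote→Q0. Q0=[P2] Q1=[P3,P5] Q2=[]
t=33-34: P2@Q0 runs 1, rem=4, I/O yield, promote→Q0. Q0=[P2] Q1=[P3,P5] Q2=[]
t=34-35: P2@Q0 runs 1, rem=3, I/O yield, promote→Q0. Q0=[P2] Q1=[P3,P5] Q2=[]
t=35-36: P2@Q0 runs 1, rem=2, I/O yield, promote→Q0. Q0=[P2] Q1=[P3,P5] Q2=[]
t=36-37: P2@Q0 runs 1, rem=1, I/O yield, promote→Q0. Q0=[P2] Q1=[P3,P5] Q2=[]
t=37-38: P2@Q0 runs 1, rem=0, completes. Q0=[] Q1=[P3,P5] Q2=[]
t=38-42: P3@Q1 runs 4, rem=0, completes. Q0=[] Q1=[P5] Q2=[]
t=42-47: P5@Q1 runs 5, rem=4, quantum used, demote→Q2. Q0=[] Q1=[] Q2=[P5]
t=47-51: P5@Q2 runs 4, rem=0, completes. Q0=[] Q1=[] Q2=[]

Answer: 1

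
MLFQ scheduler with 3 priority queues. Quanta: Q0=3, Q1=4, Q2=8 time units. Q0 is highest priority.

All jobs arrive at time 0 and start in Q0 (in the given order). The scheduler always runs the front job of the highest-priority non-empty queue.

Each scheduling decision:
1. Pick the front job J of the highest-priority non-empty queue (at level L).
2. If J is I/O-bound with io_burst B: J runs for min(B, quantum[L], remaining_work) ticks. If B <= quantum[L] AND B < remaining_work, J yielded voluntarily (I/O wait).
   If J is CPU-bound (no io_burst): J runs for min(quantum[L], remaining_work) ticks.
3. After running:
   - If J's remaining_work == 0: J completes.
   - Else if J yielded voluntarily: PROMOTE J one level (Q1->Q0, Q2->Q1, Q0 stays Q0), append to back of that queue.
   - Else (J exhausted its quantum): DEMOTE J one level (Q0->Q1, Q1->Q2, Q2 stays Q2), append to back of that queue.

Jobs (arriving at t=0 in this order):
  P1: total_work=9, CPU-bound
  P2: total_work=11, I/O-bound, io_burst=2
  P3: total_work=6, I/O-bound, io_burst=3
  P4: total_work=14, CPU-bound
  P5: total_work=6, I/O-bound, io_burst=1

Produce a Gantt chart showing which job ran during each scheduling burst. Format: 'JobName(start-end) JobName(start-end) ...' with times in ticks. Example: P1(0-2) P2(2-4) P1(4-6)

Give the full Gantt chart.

t=0-3: P1@Q0 runs 3, rem=6, quantum used, demote→Q1. Q0=[P2,P3,P4,P5] Q1=[P1] Q2=[]
t=3-5: P2@Q0 runs 2, rem=9, I/O yield, promote→Q0. Q0=[P3,P4,P5,P2] Q1=[P1] Q2=[]
t=5-8: P3@Q0 runs 3, rem=3, I/O yield, promote→Q0. Q0=[P4,P5,P2,P3] Q1=[P1] Q2=[]
t=8-11: P4@Q0 runs 3, rem=11, quantum used, demote→Q1. Q0=[P5,P2,P3] Q1=[P1,P4] Q2=[]
t=11-12: P5@Q0 runs 1, rem=5, I/O yield, promote→Q0. Q0=[P2,P3,P5] Q1=[P1,P4] Q2=[]
t=12-14: P2@Q0 runs 2, rem=7, I/O yield, promote→Q0. Q0=[P3,P5,P2] Q1=[P1,P4] Q2=[]
t=14-17: P3@Q0 runs 3, rem=0, completes. Q0=[P5,P2] Q1=[P1,P4] Q2=[]
t=17-18: P5@Q0 runs 1, rem=4, I/O yield, promote→Q0. Q0=[P2,P5] Q1=[P1,P4] Q2=[]
t=18-20: P2@Q0 runs 2, rem=5, I/O yield, promote→Q0. Q0=[P5,P2] Q1=[P1,P4] Q2=[]
t=20-21: P5@Q0 runs 1, rem=3, I/O yield, promote→Q0. Q0=[P2,P5] Q1=[P1,P4] Q2=[]
t=21-23: P2@Q0 runs 2, rem=3, I/O yield, promote→Q0. Q0=[P5,P2] Q1=[P1,P4] Q2=[]
t=23-24: P5@Q0 runs 1, rem=2, I/O yield, promote→Q0. Q0=[P2,P5] Q1=[P1,P4] Q2=[]
t=24-26: P2@Q0 runs 2, rem=1, I/O yield, promote→Q0. Q0=[P5,P2] Q1=[P1,P4] Q2=[]
t=26-27: P5@Q0 runs 1, rem=1, I/O yield, promote→Q0. Q0=[P2,P5] Q1=[P1,P4] Q2=[]
t=27-28: P2@Q0 runs 1, rem=0, completes. Q0=[P5] Q1=[P1,P4] Q2=[]
t=28-29: P5@Q0 runs 1, rem=0, completes. Q0=[] Q1=[P1,P4] Q2=[]
t=29-33: P1@Q1 runs 4, rem=2, quantum used, demote→Q2. Q0=[] Q1=[P4] Q2=[P1]
t=33-37: P4@Q1 runs 4, rem=7, quantum used, demote→Q2. Q0=[] Q1=[] Q2=[P1,P4]
t=37-39: P1@Q2 runs 2, rem=0, completes. Q0=[] Q1=[] Q2=[P4]
t=39-46: P4@Q2 runs 7, rem=0, completes. Q0=[] Q1=[] Q2=[]

Answer: P1(0-3) P2(3-5) P3(5-8) P4(8-11) P5(11-12) P2(12-14) P3(14-17) P5(17-18) P2(18-20) P5(20-21) P2(21-23) P5(23-24) P2(24-26) P5(26-27) P2(27-28) P5(28-29) P1(29-33) P4(33-37) P1(37-39) P4(39-46)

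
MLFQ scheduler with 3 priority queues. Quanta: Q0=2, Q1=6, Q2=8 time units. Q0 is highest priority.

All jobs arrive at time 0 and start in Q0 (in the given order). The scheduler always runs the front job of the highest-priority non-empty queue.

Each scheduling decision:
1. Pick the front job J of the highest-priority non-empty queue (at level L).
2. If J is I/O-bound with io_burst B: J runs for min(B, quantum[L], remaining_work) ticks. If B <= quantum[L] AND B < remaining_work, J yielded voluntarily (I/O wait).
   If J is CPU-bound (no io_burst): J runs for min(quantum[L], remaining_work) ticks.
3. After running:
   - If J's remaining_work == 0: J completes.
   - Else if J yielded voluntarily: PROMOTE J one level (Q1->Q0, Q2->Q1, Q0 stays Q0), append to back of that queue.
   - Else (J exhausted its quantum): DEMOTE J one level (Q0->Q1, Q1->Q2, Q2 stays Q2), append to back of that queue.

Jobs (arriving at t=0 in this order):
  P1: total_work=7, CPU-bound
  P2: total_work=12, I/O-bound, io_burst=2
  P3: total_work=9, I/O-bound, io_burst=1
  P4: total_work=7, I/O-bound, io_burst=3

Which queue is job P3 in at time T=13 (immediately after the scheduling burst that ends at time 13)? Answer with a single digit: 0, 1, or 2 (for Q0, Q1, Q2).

t=0-2: P1@Q0 runs 2, rem=5, quantum used, demote→Q1. Q0=[P2,P3,P4] Q1=[P1] Q2=[]
t=2-4: P2@Q0 runs 2, rem=10, I/O yield, promote→Q0. Q0=[P3,P4,P2] Q1=[P1] Q2=[]
t=4-5: P3@Q0 runs 1, rem=8, I/O yield, promote→Q0. Q0=[P4,P2,P3] Q1=[P1] Q2=[]
t=5-7: P4@Q0 runs 2, rem=5, quantum used, demote→Q1. Q0=[P2,P3] Q1=[P1,P4] Q2=[]
t=7-9: P2@Q0 runs 2, rem=8, I/O yield, promote→Q0. Q0=[P3,P2] Q1=[P1,P4] Q2=[]
t=9-10: P3@Q0 runs 1, rem=7, I/O yield, promote→Q0. Q0=[P2,P3] Q1=[P1,P4] Q2=[]
t=10-12: P2@Q0 runs 2, rem=6, I/O yield, promote→Q0. Q0=[P3,P2] Q1=[P1,P4] Q2=[]
t=12-13: P3@Q0 runs 1, rem=6, I/O yield, promote→Q0. Q0=[P2,P3] Q1=[P1,P4] Q2=[]
t=13-15: P2@Q0 runs 2, rem=4, I/O yield, promote→Q0. Q0=[P3,P2] Q1=[P1,P4] Q2=[]
t=15-16: P3@Q0 runs 1, rem=5, I/O yield, promote→Q0. Q0=[P2,P3] Q1=[P1,P4] Q2=[]
t=16-18: P2@Q0 runs 2, rem=2, I/O yield, promote→Q0. Q0=[P3,P2] Q1=[P1,P4] Q2=[]
t=18-19: P3@Q0 runs 1, rem=4, I/O yield, promote→Q0. Q0=[P2,P3] Q1=[P1,P4] Q2=[]
t=19-21: P2@Q0 runs 2, rem=0, completes. Q0=[P3] Q1=[P1,P4] Q2=[]
t=21-22: P3@Q0 runs 1, rem=3, I/O yield, promote→Q0. Q0=[P3] Q1=[P1,P4] Q2=[]
t=22-23: P3@Q0 runs 1, rem=2, I/O yield, promote→Q0. Q0=[P3] Q1=[P1,P4] Q2=[]
t=23-24: P3@Q0 runs 1, rem=1, I/O yield, promote→Q0. Q0=[P3] Q1=[P1,P4] Q2=[]
t=24-25: P3@Q0 runs 1, rem=0, completes. Q0=[] Q1=[P1,P4] Q2=[]
t=25-30: P1@Q1 runs 5, rem=0, completes. Q0=[] Q1=[P4] Q2=[]
t=30-33: P4@Q1 runs 3, rem=2, I/O yield, promote→Q0. Q0=[P4] Q1=[] Q2=[]
t=33-35: P4@Q0 runs 2, rem=0, completes. Q0=[] Q1=[] Q2=[]

Answer: 0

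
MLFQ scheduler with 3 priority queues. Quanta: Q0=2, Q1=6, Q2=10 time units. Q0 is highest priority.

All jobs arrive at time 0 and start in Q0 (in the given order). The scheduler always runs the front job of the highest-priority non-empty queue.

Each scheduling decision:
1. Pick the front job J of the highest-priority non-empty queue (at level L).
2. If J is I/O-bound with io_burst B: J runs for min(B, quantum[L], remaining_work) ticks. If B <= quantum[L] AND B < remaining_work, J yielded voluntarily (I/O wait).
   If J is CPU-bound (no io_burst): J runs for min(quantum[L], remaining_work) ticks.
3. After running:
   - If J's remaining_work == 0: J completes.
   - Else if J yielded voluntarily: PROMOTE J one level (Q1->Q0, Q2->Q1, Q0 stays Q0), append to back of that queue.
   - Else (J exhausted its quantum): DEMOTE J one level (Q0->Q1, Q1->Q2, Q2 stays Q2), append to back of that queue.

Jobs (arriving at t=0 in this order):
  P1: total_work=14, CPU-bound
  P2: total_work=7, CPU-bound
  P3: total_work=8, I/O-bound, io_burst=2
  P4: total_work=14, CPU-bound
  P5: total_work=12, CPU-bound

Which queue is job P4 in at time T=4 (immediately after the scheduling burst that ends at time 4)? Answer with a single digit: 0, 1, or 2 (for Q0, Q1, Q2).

t=0-2: P1@Q0 runs 2, rem=12, quantum used, demote→Q1. Q0=[P2,P3,P4,P5] Q1=[P1] Q2=[]
t=2-4: P2@Q0 runs 2, rem=5, quantum used, demote→Q1. Q0=[P3,P4,P5] Q1=[P1,P2] Q2=[]
t=4-6: P3@Q0 runs 2, rem=6, I/O yield, promote→Q0. Q0=[P4,P5,P3] Q1=[P1,P2] Q2=[]
t=6-8: P4@Q0 runs 2, rem=12, quantum used, demote→Q1. Q0=[P5,P3] Q1=[P1,P2,P4] Q2=[]
t=8-10: P5@Q0 runs 2, rem=10, quantum used, demote→Q1. Q0=[P3] Q1=[P1,P2,P4,P5] Q2=[]
t=10-12: P3@Q0 runs 2, rem=4, I/O yield, promote→Q0. Q0=[P3] Q1=[P1,P2,P4,P5] Q2=[]
t=12-14: P3@Q0 runs 2, rem=2, I/O yield, promote→Q0. Q0=[P3] Q1=[P1,P2,P4,P5] Q2=[]
t=14-16: P3@Q0 runs 2, rem=0, completes. Q0=[] Q1=[P1,P2,P4,P5] Q2=[]
t=16-22: P1@Q1 runs 6, rem=6, quantum used, demote→Q2. Q0=[] Q1=[P2,P4,P5] Q2=[P1]
t=22-27: P2@Q1 runs 5, rem=0, completes. Q0=[] Q1=[P4,P5] Q2=[P1]
t=27-33: P4@Q1 runs 6, rem=6, quantum used, demote→Q2. Q0=[] Q1=[P5] Q2=[P1,P4]
t=33-39: P5@Q1 runs 6, rem=4, quantum used, demote→Q2. Q0=[] Q1=[] Q2=[P1,P4,P5]
t=39-45: P1@Q2 runs 6, rem=0, completes. Q0=[] Q1=[] Q2=[P4,P5]
t=45-51: P4@Q2 runs 6, rem=0, completes. Q0=[] Q1=[] Q2=[P5]
t=51-55: P5@Q2 runs 4, rem=0, completes. Q0=[] Q1=[] Q2=[]

Answer: 0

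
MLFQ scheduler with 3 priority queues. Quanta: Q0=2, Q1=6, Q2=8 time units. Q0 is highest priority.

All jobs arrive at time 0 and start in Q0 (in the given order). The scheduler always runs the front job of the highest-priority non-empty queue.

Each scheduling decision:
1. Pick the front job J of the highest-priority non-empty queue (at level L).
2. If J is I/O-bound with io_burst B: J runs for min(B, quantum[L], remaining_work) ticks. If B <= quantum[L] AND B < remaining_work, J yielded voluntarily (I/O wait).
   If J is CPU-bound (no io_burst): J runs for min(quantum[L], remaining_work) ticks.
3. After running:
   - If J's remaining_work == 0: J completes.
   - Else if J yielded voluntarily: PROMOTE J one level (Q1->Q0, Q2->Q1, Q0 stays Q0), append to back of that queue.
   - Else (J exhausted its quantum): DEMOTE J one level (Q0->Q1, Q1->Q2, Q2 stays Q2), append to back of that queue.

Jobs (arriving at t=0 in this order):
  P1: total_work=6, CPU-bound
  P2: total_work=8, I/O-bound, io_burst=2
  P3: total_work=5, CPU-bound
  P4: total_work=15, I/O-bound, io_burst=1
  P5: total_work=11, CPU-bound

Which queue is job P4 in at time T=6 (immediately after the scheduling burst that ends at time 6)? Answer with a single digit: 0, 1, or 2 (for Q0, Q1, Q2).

t=0-2: P1@Q0 runs 2, rem=4, quantum used, demote→Q1. Q0=[P2,P3,P4,P5] Q1=[P1] Q2=[]
t=2-4: P2@Q0 runs 2, rem=6, I/O yield, promote→Q0. Q0=[P3,P4,P5,P2] Q1=[P1] Q2=[]
t=4-6: P3@Q0 runs 2, rem=3, quantum used, demote→Q1. Q0=[P4,P5,P2] Q1=[P1,P3] Q2=[]
t=6-7: P4@Q0 runs 1, rem=14, I/O yield, promote→Q0. Q0=[P5,P2,P4] Q1=[P1,P3] Q2=[]
t=7-9: P5@Q0 runs 2, rem=9, quantum used, demote→Q1. Q0=[P2,P4] Q1=[P1,P3,P5] Q2=[]
t=9-11: P2@Q0 runs 2, rem=4, I/O yield, promote→Q0. Q0=[P4,P2] Q1=[P1,P3,P5] Q2=[]
t=11-12: P4@Q0 runs 1, rem=13, I/O yield, promote→Q0. Q0=[P2,P4] Q1=[P1,P3,P5] Q2=[]
t=12-14: P2@Q0 runs 2, rem=2, I/O yield, promote→Q0. Q0=[P4,P2] Q1=[P1,P3,P5] Q2=[]
t=14-15: P4@Q0 runs 1, rem=12, I/O yield, promote→Q0. Q0=[P2,P4] Q1=[P1,P3,P5] Q2=[]
t=15-17: P2@Q0 runs 2, rem=0, completes. Q0=[P4] Q1=[P1,P3,P5] Q2=[]
t=17-18: P4@Q0 runs 1, rem=11, I/O yield, promote→Q0. Q0=[P4] Q1=[P1,P3,P5] Q2=[]
t=18-19: P4@Q0 runs 1, rem=10, I/O yield, promote→Q0. Q0=[P4] Q1=[P1,P3,P5] Q2=[]
t=19-20: P4@Q0 runs 1, rem=9, I/O yield, promote→Q0. Q0=[P4] Q1=[P1,P3,P5] Q2=[]
t=20-21: P4@Q0 runs 1, rem=8, I/O yield, promote→Q0. Q0=[P4] Q1=[P1,P3,P5] Q2=[]
t=21-22: P4@Q0 runs 1, rem=7, I/O yield, promote→Q0. Q0=[P4] Q1=[P1,P3,P5] Q2=[]
t=22-23: P4@Q0 runs 1, rem=6, I/O yield, promote→Q0. Q0=[P4] Q1=[P1,P3,P5] Q2=[]
t=23-24: P4@Q0 runs 1, rem=5, I/O yield, promote→Q0. Q0=[P4] Q1=[P1,P3,P5] Q2=[]
t=24-25: P4@Q0 runs 1, rem=4, I/O yield, promote→Q0. Q0=[P4] Q1=[P1,P3,P5] Q2=[]
t=25-26: P4@Q0 runs 1, rem=3, I/O yield, promote→Q0. Q0=[P4] Q1=[P1,P3,P5] Q2=[]
t=26-27: P4@Q0 runs 1, rem=2, I/O yield, promote→Q0. Q0=[P4] Q1=[P1,P3,P5] Q2=[]
t=27-28: P4@Q0 runs 1, rem=1, I/O yield, promote→Q0. Q0=[P4] Q1=[P1,P3,P5] Q2=[]
t=28-29: P4@Q0 runs 1, rem=0, completes. Q0=[] Q1=[P1,P3,P5] Q2=[]
t=29-33: P1@Q1 runs 4, rem=0, completes. Q0=[] Q1=[P3,P5] Q2=[]
t=33-36: P3@Q1 runs 3, rem=0, completes. Q0=[] Q1=[P5] Q2=[]
t=36-42: P5@Q1 runs 6, rem=3, quantum used, demote→Q2. Q0=[] Q1=[] Q2=[P5]
t=42-45: P5@Q2 runs 3, rem=0, completes. Q0=[] Q1=[] Q2=[]

Answer: 0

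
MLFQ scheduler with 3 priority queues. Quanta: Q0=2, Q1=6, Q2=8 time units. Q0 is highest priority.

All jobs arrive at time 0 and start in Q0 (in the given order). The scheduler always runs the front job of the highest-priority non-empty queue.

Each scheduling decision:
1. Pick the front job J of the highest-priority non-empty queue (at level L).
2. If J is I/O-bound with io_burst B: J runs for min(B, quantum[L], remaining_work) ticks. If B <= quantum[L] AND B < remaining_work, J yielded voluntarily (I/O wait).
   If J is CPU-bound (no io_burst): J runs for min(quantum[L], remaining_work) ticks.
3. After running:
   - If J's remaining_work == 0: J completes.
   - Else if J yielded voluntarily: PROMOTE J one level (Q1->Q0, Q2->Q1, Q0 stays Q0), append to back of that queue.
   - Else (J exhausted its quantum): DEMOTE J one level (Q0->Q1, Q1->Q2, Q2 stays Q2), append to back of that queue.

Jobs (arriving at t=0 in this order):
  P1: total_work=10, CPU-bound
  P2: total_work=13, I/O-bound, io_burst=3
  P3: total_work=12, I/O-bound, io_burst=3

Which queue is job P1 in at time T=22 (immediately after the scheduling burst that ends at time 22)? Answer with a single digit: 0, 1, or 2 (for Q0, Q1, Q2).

t=0-2: P1@Q0 runs 2, rem=8, quantum used, demote→Q1. Q0=[P2,P3] Q1=[P1] Q2=[]
t=2-4: P2@Q0 runs 2, rem=11, quantum used, demote→Q1. Q0=[P3] Q1=[P1,P2] Q2=[]
t=4-6: P3@Q0 runs 2, rem=10, quantum used, demote→Q1. Q0=[] Q1=[P1,P2,P3] Q2=[]
t=6-12: P1@Q1 runs 6, rem=2, quantum used, demote→Q2. Q0=[] Q1=[P2,P3] Q2=[P1]
t=12-15: P2@Q1 runs 3, rem=8, I/O yield, promote→Q0. Q0=[P2] Q1=[P3] Q2=[P1]
t=15-17: P2@Q0 runs 2, rem=6, quantum used, demote→Q1. Q0=[] Q1=[P3,P2] Q2=[P1]
t=17-20: P3@Q1 runs 3, rem=7, I/O yield, promote→Q0. Q0=[P3] Q1=[P2] Q2=[P1]
t=20-22: P3@Q0 runs 2, rem=5, quantum used, demote→Q1. Q0=[] Q1=[P2,P3] Q2=[P1]
t=22-25: P2@Q1 runs 3, rem=3, I/O yield, promote→Q0. Q0=[P2] Q1=[P3] Q2=[P1]
t=25-27: P2@Q0 runs 2, rem=1, quantum used, demote→Q1. Q0=[] Q1=[P3,P2] Q2=[P1]
t=27-30: P3@Q1 runs 3, rem=2, I/O yield, promote→Q0. Q0=[P3] Q1=[P2] Q2=[P1]
t=30-32: P3@Q0 runs 2, rem=0, completes. Q0=[] Q1=[P2] Q2=[P1]
t=32-33: P2@Q1 runs 1, rem=0, completes. Q0=[] Q1=[] Q2=[P1]
t=33-35: P1@Q2 runs 2, rem=0, completes. Q0=[] Q1=[] Q2=[]

Answer: 2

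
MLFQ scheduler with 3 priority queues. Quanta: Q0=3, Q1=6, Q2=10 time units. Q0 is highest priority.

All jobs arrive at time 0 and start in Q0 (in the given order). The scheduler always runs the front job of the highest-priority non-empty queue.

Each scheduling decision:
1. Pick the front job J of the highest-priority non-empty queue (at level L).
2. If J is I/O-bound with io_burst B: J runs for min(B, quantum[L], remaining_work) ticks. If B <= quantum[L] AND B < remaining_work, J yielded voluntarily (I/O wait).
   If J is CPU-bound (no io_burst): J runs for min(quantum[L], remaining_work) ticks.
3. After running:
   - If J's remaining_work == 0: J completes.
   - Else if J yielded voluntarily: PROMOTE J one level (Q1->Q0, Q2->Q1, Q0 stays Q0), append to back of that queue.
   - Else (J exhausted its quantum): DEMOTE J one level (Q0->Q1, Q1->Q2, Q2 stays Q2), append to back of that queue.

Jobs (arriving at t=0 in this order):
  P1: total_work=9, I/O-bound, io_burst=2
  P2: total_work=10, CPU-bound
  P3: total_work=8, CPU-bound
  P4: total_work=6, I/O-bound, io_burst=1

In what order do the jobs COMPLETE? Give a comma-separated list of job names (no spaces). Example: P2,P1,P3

t=0-2: P1@Q0 runs 2, rem=7, I/O yield, promote→Q0. Q0=[P2,P3,P4,P1] Q1=[] Q2=[]
t=2-5: P2@Q0 runs 3, rem=7, quantum used, demote→Q1. Q0=[P3,P4,P1] Q1=[P2] Q2=[]
t=5-8: P3@Q0 runs 3, rem=5, quantum used, demote→Q1. Q0=[P4,P1] Q1=[P2,P3] Q2=[]
t=8-9: P4@Q0 runs 1, rem=5, I/O yield, promote→Q0. Q0=[P1,P4] Q1=[P2,P3] Q2=[]
t=9-11: P1@Q0 runs 2, rem=5, I/O yield, promote→Q0. Q0=[P4,P1] Q1=[P2,P3] Q2=[]
t=11-12: P4@Q0 runs 1, rem=4, I/O yield, promote→Q0. Q0=[P1,P4] Q1=[P2,P3] Q2=[]
t=12-14: P1@Q0 runs 2, rem=3, I/O yield, promote→Q0. Q0=[P4,P1] Q1=[P2,P3] Q2=[]
t=14-15: P4@Q0 runs 1, rem=3, I/O yield, promote→Q0. Q0=[P1,P4] Q1=[P2,P3] Q2=[]
t=15-17: P1@Q0 runs 2, rem=1, I/O yield, promote→Q0. Q0=[P4,P1] Q1=[P2,P3] Q2=[]
t=17-18: P4@Q0 runs 1, rem=2, I/O yield, promote→Q0. Q0=[P1,P4] Q1=[P2,P3] Q2=[]
t=18-19: P1@Q0 runs 1, rem=0, completes. Q0=[P4] Q1=[P2,P3] Q2=[]
t=19-20: P4@Q0 runs 1, rem=1, I/O yield, promote→Q0. Q0=[P4] Q1=[P2,P3] Q2=[]
t=20-21: P4@Q0 runs 1, rem=0, completes. Q0=[] Q1=[P2,P3] Q2=[]
t=21-27: P2@Q1 runs 6, rem=1, quantum used, demote→Q2. Q0=[] Q1=[P3] Q2=[P2]
t=27-32: P3@Q1 runs 5, rem=0, completes. Q0=[] Q1=[] Q2=[P2]
t=32-33: P2@Q2 runs 1, rem=0, completes. Q0=[] Q1=[] Q2=[]

Answer: P1,P4,P3,P2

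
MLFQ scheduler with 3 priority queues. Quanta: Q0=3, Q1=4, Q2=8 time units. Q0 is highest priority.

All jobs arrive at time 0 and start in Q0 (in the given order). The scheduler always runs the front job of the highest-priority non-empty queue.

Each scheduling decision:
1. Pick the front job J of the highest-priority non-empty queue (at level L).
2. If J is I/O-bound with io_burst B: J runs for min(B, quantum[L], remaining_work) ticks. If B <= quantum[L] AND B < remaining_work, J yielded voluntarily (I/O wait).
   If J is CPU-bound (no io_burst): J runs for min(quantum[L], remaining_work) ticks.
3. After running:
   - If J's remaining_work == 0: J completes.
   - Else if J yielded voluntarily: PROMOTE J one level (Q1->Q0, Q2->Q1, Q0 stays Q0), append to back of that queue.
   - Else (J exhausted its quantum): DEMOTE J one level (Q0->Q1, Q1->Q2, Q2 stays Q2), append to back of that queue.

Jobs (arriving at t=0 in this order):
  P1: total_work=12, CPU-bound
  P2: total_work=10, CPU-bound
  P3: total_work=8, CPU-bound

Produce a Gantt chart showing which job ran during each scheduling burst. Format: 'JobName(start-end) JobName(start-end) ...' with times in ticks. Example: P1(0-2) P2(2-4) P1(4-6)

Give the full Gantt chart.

t=0-3: P1@Q0 runs 3, rem=9, quantum used, demote→Q1. Q0=[P2,P3] Q1=[P1] Q2=[]
t=3-6: P2@Q0 runs 3, rem=7, quantum used, demote→Q1. Q0=[P3] Q1=[P1,P2] Q2=[]
t=6-9: P3@Q0 runs 3, rem=5, quantum used, demote→Q1. Q0=[] Q1=[P1,P2,P3] Q2=[]
t=9-13: P1@Q1 runs 4, rem=5, quantum used, demote→Q2. Q0=[] Q1=[P2,P3] Q2=[P1]
t=13-17: P2@Q1 runs 4, rem=3, quantum used, demote→Q2. Q0=[] Q1=[P3] Q2=[P1,P2]
t=17-21: P3@Q1 runs 4, rem=1, quantum used, demote→Q2. Q0=[] Q1=[] Q2=[P1,P2,P3]
t=21-26: P1@Q2 runs 5, rem=0, completes. Q0=[] Q1=[] Q2=[P2,P3]
t=26-29: P2@Q2 runs 3, rem=0, completes. Q0=[] Q1=[] Q2=[P3]
t=29-30: P3@Q2 runs 1, rem=0, completes. Q0=[] Q1=[] Q2=[]

Answer: P1(0-3) P2(3-6) P3(6-9) P1(9-13) P2(13-17) P3(17-21) P1(21-26) P2(26-29) P3(29-30)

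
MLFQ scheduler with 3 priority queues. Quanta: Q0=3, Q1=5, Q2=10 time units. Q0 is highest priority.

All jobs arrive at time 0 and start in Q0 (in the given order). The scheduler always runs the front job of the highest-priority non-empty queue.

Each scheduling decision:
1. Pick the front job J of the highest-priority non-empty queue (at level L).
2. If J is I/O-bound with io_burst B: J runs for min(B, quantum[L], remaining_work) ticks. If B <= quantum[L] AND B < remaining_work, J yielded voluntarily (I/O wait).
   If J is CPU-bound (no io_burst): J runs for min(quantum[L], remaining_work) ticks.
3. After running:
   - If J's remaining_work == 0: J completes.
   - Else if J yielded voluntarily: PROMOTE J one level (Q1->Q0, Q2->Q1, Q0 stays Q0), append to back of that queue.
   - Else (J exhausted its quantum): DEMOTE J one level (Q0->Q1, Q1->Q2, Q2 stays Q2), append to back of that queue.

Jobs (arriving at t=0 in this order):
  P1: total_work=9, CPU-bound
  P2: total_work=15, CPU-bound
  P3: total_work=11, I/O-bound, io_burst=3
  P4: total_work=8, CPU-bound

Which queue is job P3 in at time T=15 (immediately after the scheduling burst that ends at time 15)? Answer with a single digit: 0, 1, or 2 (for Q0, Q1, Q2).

Answer: 0

Derivation:
t=0-3: P1@Q0 runs 3, rem=6, quantum used, demote→Q1. Q0=[P2,P3,P4] Q1=[P1] Q2=[]
t=3-6: P2@Q0 runs 3, rem=12, quantum used, demote→Q1. Q0=[P3,P4] Q1=[P1,P2] Q2=[]
t=6-9: P3@Q0 runs 3, rem=8, I/O yield, promote→Q0. Q0=[P4,P3] Q1=[P1,P2] Q2=[]
t=9-12: P4@Q0 runs 3, rem=5, quantum used, demote→Q1. Q0=[P3] Q1=[P1,P2,P4] Q2=[]
t=12-15: P3@Q0 runs 3, rem=5, I/O yield, promote→Q0. Q0=[P3] Q1=[P1,P2,P4] Q2=[]
t=15-18: P3@Q0 runs 3, rem=2, I/O yield, promote→Q0. Q0=[P3] Q1=[P1,P2,P4] Q2=[]
t=18-20: P3@Q0 runs 2, rem=0, completes. Q0=[] Q1=[P1,P2,P4] Q2=[]
t=20-25: P1@Q1 runs 5, rem=1, quantum used, demote→Q2. Q0=[] Q1=[P2,P4] Q2=[P1]
t=25-30: P2@Q1 runs 5, rem=7, quantum used, demote→Q2. Q0=[] Q1=[P4] Q2=[P1,P2]
t=30-35: P4@Q1 runs 5, rem=0, completes. Q0=[] Q1=[] Q2=[P1,P2]
t=35-36: P1@Q2 runs 1, rem=0, completes. Q0=[] Q1=[] Q2=[P2]
t=36-43: P2@Q2 runs 7, rem=0, completes. Q0=[] Q1=[] Q2=[]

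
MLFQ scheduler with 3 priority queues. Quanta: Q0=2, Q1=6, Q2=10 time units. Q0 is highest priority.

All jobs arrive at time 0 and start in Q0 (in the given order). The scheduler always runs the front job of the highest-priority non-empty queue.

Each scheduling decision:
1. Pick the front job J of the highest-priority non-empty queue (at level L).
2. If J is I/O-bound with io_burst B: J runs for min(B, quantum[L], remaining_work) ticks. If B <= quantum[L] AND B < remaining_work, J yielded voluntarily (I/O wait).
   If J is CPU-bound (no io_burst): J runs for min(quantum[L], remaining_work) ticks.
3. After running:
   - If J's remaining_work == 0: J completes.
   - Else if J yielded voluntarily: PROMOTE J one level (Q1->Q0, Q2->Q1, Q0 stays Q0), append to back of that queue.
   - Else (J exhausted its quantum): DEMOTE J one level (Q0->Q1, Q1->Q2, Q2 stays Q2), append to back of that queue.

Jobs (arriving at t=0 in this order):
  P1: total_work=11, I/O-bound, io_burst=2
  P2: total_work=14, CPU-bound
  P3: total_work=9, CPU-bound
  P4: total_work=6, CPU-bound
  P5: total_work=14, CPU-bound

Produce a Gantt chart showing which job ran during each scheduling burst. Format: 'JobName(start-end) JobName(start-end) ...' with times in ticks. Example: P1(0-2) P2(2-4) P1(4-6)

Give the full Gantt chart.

Answer: P1(0-2) P2(2-4) P3(4-6) P4(6-8) P5(8-10) P1(10-12) P1(12-14) P1(14-16) P1(16-18) P1(18-19) P2(19-25) P3(25-31) P4(31-35) P5(35-41) P2(41-47) P3(47-48) P5(48-54)

Derivation:
t=0-2: P1@Q0 runs 2, rem=9, I/O yield, promote→Q0. Q0=[P2,P3,P4,P5,P1] Q1=[] Q2=[]
t=2-4: P2@Q0 runs 2, rem=12, quantum used, demote→Q1. Q0=[P3,P4,P5,P1] Q1=[P2] Q2=[]
t=4-6: P3@Q0 runs 2, rem=7, quantum used, demote→Q1. Q0=[P4,P5,P1] Q1=[P2,P3] Q2=[]
t=6-8: P4@Q0 runs 2, rem=4, quantum used, demote→Q1. Q0=[P5,P1] Q1=[P2,P3,P4] Q2=[]
t=8-10: P5@Q0 runs 2, rem=12, quantum used, demote→Q1. Q0=[P1] Q1=[P2,P3,P4,P5] Q2=[]
t=10-12: P1@Q0 runs 2, rem=7, I/O yield, promote→Q0. Q0=[P1] Q1=[P2,P3,P4,P5] Q2=[]
t=12-14: P1@Q0 runs 2, rem=5, I/O yield, promote→Q0. Q0=[P1] Q1=[P2,P3,P4,P5] Q2=[]
t=14-16: P1@Q0 runs 2, rem=3, I/O yield, promote→Q0. Q0=[P1] Q1=[P2,P3,P4,P5] Q2=[]
t=16-18: P1@Q0 runs 2, rem=1, I/O yield, promote→Q0. Q0=[P1] Q1=[P2,P3,P4,P5] Q2=[]
t=18-19: P1@Q0 runs 1, rem=0, completes. Q0=[] Q1=[P2,P3,P4,P5] Q2=[]
t=19-25: P2@Q1 runs 6, rem=6, quantum used, demote→Q2. Q0=[] Q1=[P3,P4,P5] Q2=[P2]
t=25-31: P3@Q1 runs 6, rem=1, quantum used, demote→Q2. Q0=[] Q1=[P4,P5] Q2=[P2,P3]
t=31-35: P4@Q1 runs 4, rem=0, completes. Q0=[] Q1=[P5] Q2=[P2,P3]
t=35-41: P5@Q1 runs 6, rem=6, quantum used, demote→Q2. Q0=[] Q1=[] Q2=[P2,P3,P5]
t=41-47: P2@Q2 runs 6, rem=0, completes. Q0=[] Q1=[] Q2=[P3,P5]
t=47-48: P3@Q2 runs 1, rem=0, completes. Q0=[] Q1=[] Q2=[P5]
t=48-54: P5@Q2 runs 6, rem=0, completes. Q0=[] Q1=[] Q2=[]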